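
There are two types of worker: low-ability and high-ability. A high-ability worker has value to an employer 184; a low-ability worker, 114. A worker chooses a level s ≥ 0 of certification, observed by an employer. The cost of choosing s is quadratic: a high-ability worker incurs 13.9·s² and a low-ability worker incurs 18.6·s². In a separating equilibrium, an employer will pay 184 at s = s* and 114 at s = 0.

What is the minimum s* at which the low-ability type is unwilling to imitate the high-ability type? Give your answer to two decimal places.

The low-ability type at s = 0 receives 114; imitating at s* yields 184 − 18.6·s*².
Indifference: 114 = 184 − 18.6·s*², so s*² = (184 − 114) / 18.6 ≈ 3.7634.
s* = √3.7634 ≈ 1.94.

1.94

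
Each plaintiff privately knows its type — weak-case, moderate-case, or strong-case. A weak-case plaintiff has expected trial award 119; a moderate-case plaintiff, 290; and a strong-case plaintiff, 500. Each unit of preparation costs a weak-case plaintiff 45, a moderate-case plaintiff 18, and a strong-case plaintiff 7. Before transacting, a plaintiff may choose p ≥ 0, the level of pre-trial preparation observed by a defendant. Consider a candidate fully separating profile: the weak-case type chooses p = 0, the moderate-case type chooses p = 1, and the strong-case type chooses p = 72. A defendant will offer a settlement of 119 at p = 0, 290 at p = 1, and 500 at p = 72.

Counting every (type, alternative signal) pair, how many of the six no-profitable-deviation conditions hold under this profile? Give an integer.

3

Strong-case (own payoff 500 − 7×72 = -4): to p=0 gives 119 → profitable ✗; to p=1 gives 290 − 7×1 = 283 → profitable ✗.
Moderate-case (own payoff 290 − 18×1 = 272): to p=0 gives 119 → no gain ✓; to p=72 gives 500 − 18×72 = -796 → no gain ✓.
Weak-case (own payoff 119): to p=1 gives 290 − 45×1 = 245 → profitable ✗; to p=72 gives 500 − 45×72 = -2740 → no gain ✓.
3 of the 6 constraints hold; not an equilibrium.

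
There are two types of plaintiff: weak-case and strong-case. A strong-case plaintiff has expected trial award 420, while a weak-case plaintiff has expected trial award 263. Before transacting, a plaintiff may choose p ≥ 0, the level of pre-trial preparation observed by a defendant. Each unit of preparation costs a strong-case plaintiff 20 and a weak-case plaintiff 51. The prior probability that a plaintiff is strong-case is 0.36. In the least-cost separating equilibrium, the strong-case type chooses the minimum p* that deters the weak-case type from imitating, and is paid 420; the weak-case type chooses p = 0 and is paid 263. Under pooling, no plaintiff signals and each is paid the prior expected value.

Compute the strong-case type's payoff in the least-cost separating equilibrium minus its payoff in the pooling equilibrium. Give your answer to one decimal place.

38.9

Least-cost separating signal: p* solves 263 = 420 − 51·p*, so p* = (420 − 263)/51 ≈ 3.0784.
Strong-case type's separating payoff: 420 − 20 × p* = 420 − 20 × (420 − 263)/51 = 420 − 3140/51 ≈ 358.431.
Pooling payoff: 0.36 × 420 + 0.64 × 263 = 319.52.
Difference: 358.431 − 319.52 = 38.911, i.e. 38.9 to one decimal place.
The strong-case type prefers to separate.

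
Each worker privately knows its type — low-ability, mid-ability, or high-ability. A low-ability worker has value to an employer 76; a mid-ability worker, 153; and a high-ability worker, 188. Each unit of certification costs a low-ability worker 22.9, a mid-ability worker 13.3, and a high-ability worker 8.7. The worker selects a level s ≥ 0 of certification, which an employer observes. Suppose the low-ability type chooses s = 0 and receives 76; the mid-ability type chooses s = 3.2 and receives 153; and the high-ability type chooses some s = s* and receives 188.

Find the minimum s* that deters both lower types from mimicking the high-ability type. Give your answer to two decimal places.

5.83

Low-ability type (on-path payoff 76) won't mimic when 76 ≥ 188 − 22.9·s*, i.e. s* ≥ 4.89.
Mid-ability type (on-path payoff 153 − 13.3×3.2 = 110.44) won't mimic when 110.44 ≥ 188 − 13.3·s*, i.e. s* ≥ 5.83.
Both must hold, so s* = max(4.89, 5.83) = 5.83. The mid-ability type's constraint binds.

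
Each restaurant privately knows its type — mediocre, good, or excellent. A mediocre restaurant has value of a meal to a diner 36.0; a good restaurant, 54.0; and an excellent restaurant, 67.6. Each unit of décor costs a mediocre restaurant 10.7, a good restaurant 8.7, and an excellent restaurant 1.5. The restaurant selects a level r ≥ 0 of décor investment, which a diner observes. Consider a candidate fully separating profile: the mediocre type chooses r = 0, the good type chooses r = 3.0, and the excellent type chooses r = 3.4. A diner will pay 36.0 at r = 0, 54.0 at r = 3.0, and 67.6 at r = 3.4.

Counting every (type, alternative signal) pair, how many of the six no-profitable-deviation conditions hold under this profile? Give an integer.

Good (own payoff 54.0 − 8.7×3.0 = 27.9): to r=0 gives 36.0 → profitable ✗; to r=3.4 gives 67.6 − 8.7×3.4 = 38.02 → profitable ✗.
Mediocre (own payoff 36.0): to r=3.0 gives 54.0 − 10.7×3.0 = 21.9 → no gain ✓; to r=3.4 gives 67.6 − 10.7×3.4 = 31.22 → no gain ✓.
Excellent (own payoff 67.6 − 1.5×3.4 = 62.5): to r=0 gives 36.0 → no gain ✓; to r=3.0 gives 54.0 − 1.5×3.0 = 49.5 → no gain ✓.
4 of the 6 constraints hold; not an equilibrium.

4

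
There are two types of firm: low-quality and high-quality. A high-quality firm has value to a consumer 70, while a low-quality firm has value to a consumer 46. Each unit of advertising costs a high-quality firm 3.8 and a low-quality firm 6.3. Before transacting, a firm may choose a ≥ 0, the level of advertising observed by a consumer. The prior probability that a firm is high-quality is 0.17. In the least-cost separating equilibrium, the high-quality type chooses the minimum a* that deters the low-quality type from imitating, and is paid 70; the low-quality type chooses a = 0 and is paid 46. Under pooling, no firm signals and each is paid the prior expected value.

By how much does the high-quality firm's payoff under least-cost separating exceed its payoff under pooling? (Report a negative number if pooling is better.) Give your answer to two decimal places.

5.44

Least-cost separating signal: a* solves 46 = 70 − 6.3·a*, so a* = (70 − 46)/6.3 ≈ 3.8095.
High-quality type's separating payoff: 70 − 3.8 × a* = 70 − 3.8 × (70 − 46)/6.3 = 70 − 91.2/6.3 ≈ 55.5238.
Pooling payoff: 0.17 × 70 + 0.83 × 46 = 50.08.
Difference: 55.5238 − 50.08 = 5.4438, i.e. 5.44 to two decimal places.
The high-quality type prefers to separate.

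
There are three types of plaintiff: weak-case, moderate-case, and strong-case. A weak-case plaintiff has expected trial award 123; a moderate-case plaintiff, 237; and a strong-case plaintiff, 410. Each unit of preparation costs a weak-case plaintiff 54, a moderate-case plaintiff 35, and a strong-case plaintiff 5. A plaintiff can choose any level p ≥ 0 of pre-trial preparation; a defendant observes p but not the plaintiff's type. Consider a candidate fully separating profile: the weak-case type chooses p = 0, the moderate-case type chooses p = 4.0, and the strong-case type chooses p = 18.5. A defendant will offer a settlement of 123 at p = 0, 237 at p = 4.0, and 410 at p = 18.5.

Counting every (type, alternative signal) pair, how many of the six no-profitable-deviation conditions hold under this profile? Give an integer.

Weak-case (own payoff 123): to p=4.0 gives 237 − 54×4.0 = 21 → no gain ✓; to p=18.5 gives 410 − 54×18.5 = -589 → no gain ✓.
Strong-case (own payoff 410 − 5×18.5 = 317.5): to p=0 gives 123 → no gain ✓; to p=4.0 gives 237 − 5×4.0 = 217 → no gain ✓.
Moderate-case (own payoff 237 − 35×4.0 = 97): to p=0 gives 123 → profitable ✗; to p=18.5 gives 410 − 35×18.5 = -237.5 → no gain ✓.
5 of the 6 constraints hold; not an equilibrium.

5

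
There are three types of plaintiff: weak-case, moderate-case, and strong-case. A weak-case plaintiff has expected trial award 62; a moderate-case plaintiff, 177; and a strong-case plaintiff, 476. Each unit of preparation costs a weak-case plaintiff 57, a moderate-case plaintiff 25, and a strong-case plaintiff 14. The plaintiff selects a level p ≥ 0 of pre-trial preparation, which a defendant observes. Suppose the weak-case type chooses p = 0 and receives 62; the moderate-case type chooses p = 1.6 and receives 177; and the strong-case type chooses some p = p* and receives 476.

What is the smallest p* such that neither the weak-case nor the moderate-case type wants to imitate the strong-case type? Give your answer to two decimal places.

Moderate-case type (on-path payoff 177 − 25×1.6 = 137) won't mimic when 137 ≥ 476 − 25·p*, i.e. p* ≥ 13.56.
Weak-case type (on-path payoff 62) won't mimic when 62 ≥ 476 − 57·p*, i.e. p* ≥ 7.26.
Both must hold, so p* = max(7.26, 13.56) = 13.56. The moderate-case type's constraint binds.

13.56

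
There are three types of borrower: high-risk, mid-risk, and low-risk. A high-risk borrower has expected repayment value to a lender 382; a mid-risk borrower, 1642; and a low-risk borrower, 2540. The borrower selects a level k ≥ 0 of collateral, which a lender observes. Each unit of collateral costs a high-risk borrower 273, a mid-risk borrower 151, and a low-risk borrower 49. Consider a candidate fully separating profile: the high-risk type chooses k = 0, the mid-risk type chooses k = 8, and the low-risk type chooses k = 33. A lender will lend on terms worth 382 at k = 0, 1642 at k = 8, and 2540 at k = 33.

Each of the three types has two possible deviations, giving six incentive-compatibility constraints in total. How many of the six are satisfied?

Low-risk (own payoff 2540 − 49×33 = 923): to k=0 gives 382 → no gain ✓; to k=8 gives 1642 − 49×8 = 1250 → profitable ✗.
Mid-risk (own payoff 1642 − 151×8 = 434): to k=0 gives 382 → no gain ✓; to k=33 gives 2540 − 151×33 = -2443 → no gain ✓.
High-risk (own payoff 382): to k=8 gives 1642 − 273×8 = -542 → no gain ✓; to k=33 gives 2540 − 273×33 = -6469 → no gain ✓.
5 of the 6 constraints hold; not an equilibrium.

5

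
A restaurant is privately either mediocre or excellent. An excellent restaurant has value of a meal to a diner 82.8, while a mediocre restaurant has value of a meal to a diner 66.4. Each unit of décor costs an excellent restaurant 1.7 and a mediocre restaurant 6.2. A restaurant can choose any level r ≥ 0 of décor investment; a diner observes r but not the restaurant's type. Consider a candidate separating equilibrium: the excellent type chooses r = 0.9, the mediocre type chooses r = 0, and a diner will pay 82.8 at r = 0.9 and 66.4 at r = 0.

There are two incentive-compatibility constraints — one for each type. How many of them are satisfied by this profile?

1

Mediocre type: stay at 0 → 66.4; mimic → 82.8 − 6.2 × 0.9 = 77.22. IC fails (66.4 < 77.22).
Excellent type: signal → 82.8 − 1.7 × 0.9 = 81.27; deviate to 0 → 66.4. IC holds (81.27 ≥ 66.4).
1 of 2 constraints hold, so this profile is not an equilibrium.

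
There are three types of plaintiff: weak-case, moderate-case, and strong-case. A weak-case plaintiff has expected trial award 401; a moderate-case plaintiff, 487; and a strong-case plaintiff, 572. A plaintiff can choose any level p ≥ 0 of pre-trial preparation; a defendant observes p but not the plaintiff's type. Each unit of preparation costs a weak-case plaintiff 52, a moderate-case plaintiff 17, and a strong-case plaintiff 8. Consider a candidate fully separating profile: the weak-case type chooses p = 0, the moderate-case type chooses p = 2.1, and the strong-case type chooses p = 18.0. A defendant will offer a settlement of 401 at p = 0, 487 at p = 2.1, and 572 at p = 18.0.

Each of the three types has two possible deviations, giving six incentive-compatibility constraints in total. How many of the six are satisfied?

Strong-case (own payoff 572 − 8×18.0 = 428): to p=0 gives 401 → no gain ✓; to p=2.1 gives 487 − 8×2.1 = 470.2 → profitable ✗.
Moderate-case (own payoff 487 − 17×2.1 = 451.3): to p=0 gives 401 → no gain ✓; to p=18.0 gives 572 − 17×18.0 = 266 → no gain ✓.
Weak-case (own payoff 401): to p=2.1 gives 487 − 52×2.1 = 377.8 → no gain ✓; to p=18.0 gives 572 − 52×18.0 = -364 → no gain ✓.
5 of the 6 constraints hold; not an equilibrium.

5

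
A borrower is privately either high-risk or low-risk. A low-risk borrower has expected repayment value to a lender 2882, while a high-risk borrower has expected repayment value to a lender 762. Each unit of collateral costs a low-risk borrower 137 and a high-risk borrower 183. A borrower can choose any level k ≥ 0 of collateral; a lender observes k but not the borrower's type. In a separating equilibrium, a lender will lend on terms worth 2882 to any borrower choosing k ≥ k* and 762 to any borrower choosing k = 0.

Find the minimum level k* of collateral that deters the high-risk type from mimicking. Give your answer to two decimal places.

A high-risk borrower choosing k = 0 receives 762.
Imitating at k* instead would pay 2882 at cost 183·k*, netting 2882 − 183·k*.
Indifference: 762 = 2882 − 183·k*, so k* = (2882 − 762) / 183 ≈ 11.58.
At k* the high-risk type's incentive constraint just binds; the low-risk type strictly prefers k* since its per-unit cost is lower.

11.58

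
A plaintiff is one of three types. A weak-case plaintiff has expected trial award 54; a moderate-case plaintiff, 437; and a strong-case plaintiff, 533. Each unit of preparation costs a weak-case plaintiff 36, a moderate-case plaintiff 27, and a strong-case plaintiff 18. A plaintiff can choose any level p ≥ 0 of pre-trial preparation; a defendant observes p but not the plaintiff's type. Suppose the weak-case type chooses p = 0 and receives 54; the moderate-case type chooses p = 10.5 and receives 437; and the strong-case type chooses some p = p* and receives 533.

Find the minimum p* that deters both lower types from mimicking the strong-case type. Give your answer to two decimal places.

Moderate-case type (on-path payoff 437 − 27×10.5 = 153.5) won't mimic when 153.5 ≥ 533 − 27·p*, i.e. p* ≥ 14.06.
Weak-case type (on-path payoff 54) won't mimic when 54 ≥ 533 − 36·p*, i.e. p* ≥ 13.31.
Both must hold, so p* = max(13.31, 14.06) = 14.06. The moderate-case type's constraint binds.

14.06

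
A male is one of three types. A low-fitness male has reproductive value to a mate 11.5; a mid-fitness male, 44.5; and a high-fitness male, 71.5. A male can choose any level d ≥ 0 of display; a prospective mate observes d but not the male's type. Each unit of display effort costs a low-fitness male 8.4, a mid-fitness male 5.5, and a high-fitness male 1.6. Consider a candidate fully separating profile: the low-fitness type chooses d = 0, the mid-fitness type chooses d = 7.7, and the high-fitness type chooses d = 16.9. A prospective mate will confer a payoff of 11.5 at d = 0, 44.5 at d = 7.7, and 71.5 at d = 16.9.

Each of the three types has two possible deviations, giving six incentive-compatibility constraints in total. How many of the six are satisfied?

5

Low-fitness (own payoff 11.5): to d=7.7 gives 44.5 − 8.4×7.7 = -20.18 → no gain ✓; to d=16.9 gives 71.5 − 8.4×16.9 = -70.46 → no gain ✓.
High-fitness (own payoff 71.5 − 1.6×16.9 = 44.46): to d=0 gives 11.5 → no gain ✓; to d=7.7 gives 44.5 − 1.6×7.7 = 32.18 → no gain ✓.
Mid-fitness (own payoff 44.5 − 5.5×7.7 = 2.15): to d=0 gives 11.5 → profitable ✗; to d=16.9 gives 71.5 − 5.5×16.9 = -21.45 → no gain ✓.
5 of the 6 constraints hold; not an equilibrium.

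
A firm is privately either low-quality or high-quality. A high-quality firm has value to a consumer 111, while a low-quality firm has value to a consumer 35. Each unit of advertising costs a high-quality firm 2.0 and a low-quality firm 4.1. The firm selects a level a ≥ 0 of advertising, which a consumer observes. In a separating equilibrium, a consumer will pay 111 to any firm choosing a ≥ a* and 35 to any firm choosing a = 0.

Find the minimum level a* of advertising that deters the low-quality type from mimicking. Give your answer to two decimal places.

A low-quality firm choosing a = 0 receives 35.
Imitating at a* instead would pay 111 at cost 4.1·a*, netting 111 − 4.1·a*.
Indifference: 35 = 111 − 4.1·a*, so a* = (111 − 35) / 4.1 ≈ 18.54.
At a* the low-quality type's incentive constraint just binds; the high-quality type strictly prefers a* since its per-unit cost is lower.

18.54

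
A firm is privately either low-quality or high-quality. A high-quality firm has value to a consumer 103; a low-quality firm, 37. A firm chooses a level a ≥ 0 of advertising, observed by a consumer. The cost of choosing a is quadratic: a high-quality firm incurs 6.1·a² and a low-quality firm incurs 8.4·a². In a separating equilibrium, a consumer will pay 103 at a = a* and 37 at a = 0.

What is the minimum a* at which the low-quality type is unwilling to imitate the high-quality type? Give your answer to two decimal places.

The low-quality type at a = 0 receives 37; imitating at a* yields 103 − 8.4·a*².
Indifference: 37 = 103 − 8.4·a*², so a*² = (103 − 37) / 8.4 ≈ 7.8571.
a* = √7.8571 ≈ 2.80.

2.80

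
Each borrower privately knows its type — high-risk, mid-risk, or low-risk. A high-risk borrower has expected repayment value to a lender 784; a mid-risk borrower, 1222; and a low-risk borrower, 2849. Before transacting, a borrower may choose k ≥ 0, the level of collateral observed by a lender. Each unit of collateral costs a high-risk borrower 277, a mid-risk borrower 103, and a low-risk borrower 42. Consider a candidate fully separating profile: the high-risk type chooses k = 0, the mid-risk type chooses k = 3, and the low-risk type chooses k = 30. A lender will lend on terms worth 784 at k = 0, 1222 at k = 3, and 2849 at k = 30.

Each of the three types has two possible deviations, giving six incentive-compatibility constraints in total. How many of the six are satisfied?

High-risk (own payoff 784): to k=3 gives 1222 − 277×3 = 391 → no gain ✓; to k=30 gives 2849 − 277×30 = -5461 → no gain ✓.
Low-risk (own payoff 2849 − 42×30 = 1589): to k=0 gives 784 → no gain ✓; to k=3 gives 1222 − 42×3 = 1096 → no gain ✓.
Mid-risk (own payoff 1222 − 103×3 = 913): to k=0 gives 784 → no gain ✓; to k=30 gives 2849 − 103×30 = -241 → no gain ✓.
6 of the 6 constraints hold; this profile is a separating equilibrium.

6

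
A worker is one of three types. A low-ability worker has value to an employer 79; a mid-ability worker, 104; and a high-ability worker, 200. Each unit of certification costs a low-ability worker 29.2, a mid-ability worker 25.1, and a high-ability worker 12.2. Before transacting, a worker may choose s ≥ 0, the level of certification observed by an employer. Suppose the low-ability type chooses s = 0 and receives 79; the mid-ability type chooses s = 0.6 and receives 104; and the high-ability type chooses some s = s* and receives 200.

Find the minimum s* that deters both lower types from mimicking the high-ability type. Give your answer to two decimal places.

4.42

Low-ability type (on-path payoff 79) won't mimic when 79 ≥ 200 − 29.2·s*, i.e. s* ≥ 4.14.
Mid-ability type (on-path payoff 104 − 25.1×0.6 = 88.94) won't mimic when 88.94 ≥ 200 − 25.1·s*, i.e. s* ≥ 4.42.
Both must hold, so s* = max(4.14, 4.42) = 4.42. The mid-ability type's constraint binds.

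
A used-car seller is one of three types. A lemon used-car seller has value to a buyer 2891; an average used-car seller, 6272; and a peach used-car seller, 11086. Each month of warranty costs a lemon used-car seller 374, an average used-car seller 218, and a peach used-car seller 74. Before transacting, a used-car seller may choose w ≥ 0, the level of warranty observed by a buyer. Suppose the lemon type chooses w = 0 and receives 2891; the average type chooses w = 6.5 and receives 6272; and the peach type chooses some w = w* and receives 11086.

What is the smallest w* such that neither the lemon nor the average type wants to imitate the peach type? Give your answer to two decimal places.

28.58

Lemon type (on-path payoff 2891) won't mimic when 2891 ≥ 11086 − 374·w*, i.e. w* ≥ 21.91.
Average type (on-path payoff 6272 − 218×6.5 = 4855) won't mimic when 4855 ≥ 11086 − 218·w*, i.e. w* ≥ 28.58.
Both must hold, so w* = max(21.91, 28.58) = 28.58. The average type's constraint binds.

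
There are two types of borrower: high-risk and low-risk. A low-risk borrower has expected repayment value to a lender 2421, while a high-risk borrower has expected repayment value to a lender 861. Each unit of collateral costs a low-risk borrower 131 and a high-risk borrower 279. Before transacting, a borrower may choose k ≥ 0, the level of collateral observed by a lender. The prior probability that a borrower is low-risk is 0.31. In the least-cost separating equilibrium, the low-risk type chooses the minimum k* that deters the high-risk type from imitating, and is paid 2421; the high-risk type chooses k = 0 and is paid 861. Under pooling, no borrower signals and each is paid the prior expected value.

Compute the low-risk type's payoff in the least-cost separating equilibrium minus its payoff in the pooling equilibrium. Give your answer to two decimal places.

Least-cost separating signal: k* solves 861 = 2421 − 279·k*, so k* = (2421 − 861)/279 ≈ 5.5914.
Low-risk type's separating payoff: 2421 − 131 × k* = 2421 − 131 × (2421 − 861)/279 = 2421 − 204360/279 ≈ 1688.5269.
Pooling payoff: 0.31 × 2421 + 0.69 × 861 = 1344.6.
Difference: 1688.5269 − 1344.6 = 343.9269, i.e. 343.93 to two decimal places.
The low-risk type prefers to separate.

343.93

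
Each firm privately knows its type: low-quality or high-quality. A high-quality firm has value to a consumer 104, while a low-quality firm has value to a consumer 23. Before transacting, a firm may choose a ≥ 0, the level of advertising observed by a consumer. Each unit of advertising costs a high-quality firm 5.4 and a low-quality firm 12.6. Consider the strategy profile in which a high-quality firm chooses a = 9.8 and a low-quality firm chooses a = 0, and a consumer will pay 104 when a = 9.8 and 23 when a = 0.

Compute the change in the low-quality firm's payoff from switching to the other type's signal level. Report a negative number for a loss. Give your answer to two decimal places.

-42.48

Playing a = 0 the low-quality firm receives 23.
Deviating to a = 9.8 brings payment 104 at cost 12.6 × 9.8 = 123.48, netting -19.48.
Gain from deviating: -19.48 − 23 = -42.48.
The gain is negative, so the low-quality type's incentive-compatibility constraint is satisfied.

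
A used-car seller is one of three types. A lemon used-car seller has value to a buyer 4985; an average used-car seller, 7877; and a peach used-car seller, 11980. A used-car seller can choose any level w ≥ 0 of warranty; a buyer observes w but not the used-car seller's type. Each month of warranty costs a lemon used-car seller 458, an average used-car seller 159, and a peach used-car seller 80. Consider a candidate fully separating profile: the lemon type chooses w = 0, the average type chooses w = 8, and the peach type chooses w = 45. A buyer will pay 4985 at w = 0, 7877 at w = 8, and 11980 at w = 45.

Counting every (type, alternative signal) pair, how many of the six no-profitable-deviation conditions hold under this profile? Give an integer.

Lemon (own payoff 4985): to w=8 gives 7877 − 458×8 = 4213 → no gain ✓; to w=45 gives 11980 − 458×45 = -8630 → no gain ✓.
Peach (own payoff 11980 − 80×45 = 8380): to w=0 gives 4985 → no gain ✓; to w=8 gives 7877 − 80×8 = 7237 → no gain ✓.
Average (own payoff 7877 − 159×8 = 6605): to w=0 gives 4985 → no gain ✓; to w=45 gives 11980 − 159×45 = 4825 → no gain ✓.
6 of the 6 constraints hold; this profile is a separating equilibrium.

6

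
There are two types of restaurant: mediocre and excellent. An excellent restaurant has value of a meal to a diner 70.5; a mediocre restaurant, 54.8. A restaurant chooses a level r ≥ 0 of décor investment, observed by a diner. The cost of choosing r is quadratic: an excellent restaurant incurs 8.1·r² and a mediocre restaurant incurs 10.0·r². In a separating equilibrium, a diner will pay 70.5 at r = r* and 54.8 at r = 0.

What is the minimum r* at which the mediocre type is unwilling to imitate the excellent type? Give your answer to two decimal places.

1.25

The mediocre type at r = 0 receives 54.8; imitating at r* yields 70.5 − 10.0·r*².
Indifference: 54.8 = 70.5 − 10.0·r*², so r*² = (70.5 − 54.8) / 10.0 = 1.57.
r* = √1.57 ≈ 1.25.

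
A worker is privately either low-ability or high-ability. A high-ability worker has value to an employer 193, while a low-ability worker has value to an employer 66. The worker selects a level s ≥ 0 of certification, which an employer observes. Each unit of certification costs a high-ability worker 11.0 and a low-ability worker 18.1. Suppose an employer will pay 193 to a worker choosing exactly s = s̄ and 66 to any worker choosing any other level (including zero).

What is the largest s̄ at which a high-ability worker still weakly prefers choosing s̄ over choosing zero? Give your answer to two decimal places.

Choosing s̄ yields the high-ability type 193 − 11.0·s̄; choosing zero yields 66.
The high-ability type is indifferent at 193 − 11.0·s̄ = 66, i.e. s̄ = (193 − 66) / 11.0 ≈ 11.55.
For any s̄ above 11.55 the high-ability type would rather pool at zero, so separation collapses.

11.55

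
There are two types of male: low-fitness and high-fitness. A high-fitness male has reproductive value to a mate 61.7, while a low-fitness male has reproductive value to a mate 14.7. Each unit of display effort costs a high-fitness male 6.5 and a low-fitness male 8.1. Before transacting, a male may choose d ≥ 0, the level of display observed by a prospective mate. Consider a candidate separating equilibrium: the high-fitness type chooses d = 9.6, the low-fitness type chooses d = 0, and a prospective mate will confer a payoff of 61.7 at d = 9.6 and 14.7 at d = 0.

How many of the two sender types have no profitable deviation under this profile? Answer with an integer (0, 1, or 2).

1

High-fitness type: signal → 61.7 − 6.5 × 9.6 = -0.7; deviate to 0 → 14.7. IC fails (-0.7 < 14.7).
Low-fitness type: stay at 0 → 14.7; mimic → 61.7 − 8.1 × 9.6 = -16.06. IC holds (14.7 ≥ -16.06).
1 of 2 constraints hold, so this profile is not an equilibrium.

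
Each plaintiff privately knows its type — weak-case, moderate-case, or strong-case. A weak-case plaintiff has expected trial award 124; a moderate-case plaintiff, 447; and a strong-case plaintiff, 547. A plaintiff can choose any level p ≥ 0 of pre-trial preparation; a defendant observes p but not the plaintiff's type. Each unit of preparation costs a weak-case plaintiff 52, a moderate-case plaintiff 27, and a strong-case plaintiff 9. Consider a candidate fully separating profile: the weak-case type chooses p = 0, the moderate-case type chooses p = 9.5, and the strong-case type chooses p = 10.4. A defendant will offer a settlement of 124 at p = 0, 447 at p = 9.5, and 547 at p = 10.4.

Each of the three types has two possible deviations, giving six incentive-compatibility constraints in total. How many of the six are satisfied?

5

Moderate-case (own payoff 447 − 27×9.5 = 190.5): to p=0 gives 124 → no gain ✓; to p=10.4 gives 547 − 27×10.4 = 266.2 → profitable ✗.
Strong-case (own payoff 547 − 9×10.4 = 453.4): to p=0 gives 124 → no gain ✓; to p=9.5 gives 447 − 9×9.5 = 361.5 → no gain ✓.
Weak-case (own payoff 124): to p=9.5 gives 447 − 52×9.5 = -47 → no gain ✓; to p=10.4 gives 547 − 52×10.4 = 6.2 → no gain ✓.
5 of the 6 constraints hold; not an equilibrium.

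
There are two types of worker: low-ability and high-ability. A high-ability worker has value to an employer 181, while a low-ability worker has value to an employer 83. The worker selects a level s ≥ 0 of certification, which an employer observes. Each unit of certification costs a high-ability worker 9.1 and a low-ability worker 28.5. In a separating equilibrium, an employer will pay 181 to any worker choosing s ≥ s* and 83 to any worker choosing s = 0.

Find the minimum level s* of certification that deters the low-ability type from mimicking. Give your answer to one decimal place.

A low-ability worker choosing s = 0 receives 83.
Imitating at s* instead would pay 181 at cost 28.5·s*, netting 181 − 28.5·s*.
Indifference: 83 = 181 − 28.5·s*, so s* = (181 − 83) / 28.5 ≈ 3.4.
At s* the low-ability type's incentive constraint just binds; the high-ability type strictly prefers s* since its per-unit cost is lower.

3.4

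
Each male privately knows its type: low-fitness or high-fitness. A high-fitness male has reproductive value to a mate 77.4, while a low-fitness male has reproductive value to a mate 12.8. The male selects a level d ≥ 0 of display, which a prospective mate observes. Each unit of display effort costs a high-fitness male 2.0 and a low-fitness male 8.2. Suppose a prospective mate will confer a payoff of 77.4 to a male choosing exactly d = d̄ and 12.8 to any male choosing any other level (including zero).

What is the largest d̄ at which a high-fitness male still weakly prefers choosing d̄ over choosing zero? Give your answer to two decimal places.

Choosing d̄ yields the high-fitness type 77.4 − 2.0·d̄; choosing zero yields 12.8.
The high-fitness type is indifferent at 77.4 − 2.0·d̄ = 12.8, i.e. d̄ = (77.4 − 12.8) / 2.0 = 32.30.
For any d̄ above 32.30 the high-fitness type would rather pool at zero, so separation collapses.

32.30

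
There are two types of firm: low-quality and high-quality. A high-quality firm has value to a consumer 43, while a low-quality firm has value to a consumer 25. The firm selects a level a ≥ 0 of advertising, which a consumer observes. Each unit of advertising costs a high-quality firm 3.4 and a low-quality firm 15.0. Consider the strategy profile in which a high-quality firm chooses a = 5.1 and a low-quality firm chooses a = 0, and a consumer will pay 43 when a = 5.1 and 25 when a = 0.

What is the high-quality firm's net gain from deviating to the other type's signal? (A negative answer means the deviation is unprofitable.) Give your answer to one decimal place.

Playing a = 5.1 the high-quality firm receives 43 − 3.4 × 5.1 = 25.66.
Deviating to a = 0 yields 25 instead.
Gain from deviating: 25 − 25.66 = -0.66, i.e. -0.7 to one decimal place.
The gain is negative, so the high-quality type's incentive-compatibility constraint is satisfied.

-0.7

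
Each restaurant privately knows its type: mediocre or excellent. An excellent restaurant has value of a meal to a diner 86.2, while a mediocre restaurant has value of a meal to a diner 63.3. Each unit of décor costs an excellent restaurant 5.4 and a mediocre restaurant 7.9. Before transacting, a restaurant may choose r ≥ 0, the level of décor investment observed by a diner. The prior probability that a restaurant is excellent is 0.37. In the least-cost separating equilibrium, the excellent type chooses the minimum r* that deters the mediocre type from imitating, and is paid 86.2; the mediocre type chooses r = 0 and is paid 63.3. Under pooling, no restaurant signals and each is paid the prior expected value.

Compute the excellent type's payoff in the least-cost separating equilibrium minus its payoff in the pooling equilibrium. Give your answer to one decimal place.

Least-cost separating signal: r* solves 63.3 = 86.2 − 7.9·r*, so r* = (86.2 − 63.3)/7.9 ≈ 2.8987.
Excellent type's separating payoff: 86.2 − 5.4 × r* = 86.2 − 5.4 × (86.2 − 63.3)/7.9 = 86.2 − 123.66/7.9 ≈ 70.547.
Pooling payoff: 0.37 × 86.2 + 0.63 × 63.3 = 71.773.
Difference: 70.547 − 71.773 = -1.226, i.e. -1.2 to one decimal place.
The excellent type would prefer the pooling outcome.

-1.2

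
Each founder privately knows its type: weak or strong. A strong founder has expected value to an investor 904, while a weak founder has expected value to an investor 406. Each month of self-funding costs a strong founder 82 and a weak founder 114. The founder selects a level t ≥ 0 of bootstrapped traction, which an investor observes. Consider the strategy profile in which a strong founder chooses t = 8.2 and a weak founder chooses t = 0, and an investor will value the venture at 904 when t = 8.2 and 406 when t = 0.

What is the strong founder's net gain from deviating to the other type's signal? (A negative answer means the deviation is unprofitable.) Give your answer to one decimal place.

Playing t = 8.2 the strong founder receives 904 − 82 × 8.2 = 231.6.
Deviating to t = 0 yields 406 instead.
Gain from deviating: 406 − 231.6 = 174.4.
The gain is positive, so the strong type's incentive-compatibility constraint is violated — this profile is not a separating equilibrium.

174.4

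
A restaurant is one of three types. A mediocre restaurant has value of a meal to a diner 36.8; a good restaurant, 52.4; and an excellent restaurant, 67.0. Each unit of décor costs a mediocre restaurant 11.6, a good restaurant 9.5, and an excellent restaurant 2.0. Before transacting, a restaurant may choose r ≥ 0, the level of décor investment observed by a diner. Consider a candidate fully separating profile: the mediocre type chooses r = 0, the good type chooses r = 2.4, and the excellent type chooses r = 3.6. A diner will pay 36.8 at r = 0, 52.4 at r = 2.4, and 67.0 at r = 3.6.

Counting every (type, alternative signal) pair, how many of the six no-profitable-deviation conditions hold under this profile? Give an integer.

4

Mediocre (own payoff 36.8): to r=2.4 gives 52.4 − 11.6×2.4 = 24.56 → no gain ✓; to r=3.6 gives 67.0 − 11.6×3.6 = 25.24 → no gain ✓.
Good (own payoff 52.4 − 9.5×2.4 = 29.6): to r=0 gives 36.8 → profitable ✗; to r=3.6 gives 67.0 − 9.5×3.6 = 32.8 → profitable ✗.
Excellent (own payoff 67.0 − 2.0×3.6 = 59.8): to r=0 gives 36.8 → no gain ✓; to r=2.4 gives 52.4 − 2.0×2.4 = 47.6 → no gain ✓.
4 of the 6 constraints hold; not an equilibrium.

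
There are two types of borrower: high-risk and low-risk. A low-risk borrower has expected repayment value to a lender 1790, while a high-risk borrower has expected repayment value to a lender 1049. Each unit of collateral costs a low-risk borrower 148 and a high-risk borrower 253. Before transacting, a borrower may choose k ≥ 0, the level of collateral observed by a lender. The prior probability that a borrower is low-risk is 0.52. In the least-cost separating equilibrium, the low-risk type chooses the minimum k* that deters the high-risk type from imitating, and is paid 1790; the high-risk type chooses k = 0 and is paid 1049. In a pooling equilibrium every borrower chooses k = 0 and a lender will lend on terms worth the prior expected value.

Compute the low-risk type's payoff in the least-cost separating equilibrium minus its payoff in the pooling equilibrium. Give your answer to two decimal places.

Least-cost separating signal: k* solves 1049 = 1790 − 253·k*, so k* = (1790 − 1049)/253 ≈ 2.9289.
Low-risk type's separating payoff: 1790 − 148 × k* = 1790 − 148 × (1790 − 1049)/253 = 1790 − 109668/253 ≈ 1356.5296.
Pooling payoff: 0.52 × 1790 + 0.48 × 1049 = 1434.32.
Difference: 1356.5296 − 1434.32 = -77.7904, i.e. -77.79 to two decimal places.
The low-risk type would prefer the pooling outcome.

-77.79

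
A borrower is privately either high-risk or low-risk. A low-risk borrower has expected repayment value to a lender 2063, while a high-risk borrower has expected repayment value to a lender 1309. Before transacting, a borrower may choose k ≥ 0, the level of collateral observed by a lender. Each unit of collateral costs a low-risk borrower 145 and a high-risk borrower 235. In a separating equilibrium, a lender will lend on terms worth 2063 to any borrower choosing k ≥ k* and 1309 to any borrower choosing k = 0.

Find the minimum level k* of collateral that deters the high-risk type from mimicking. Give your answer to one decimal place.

A high-risk borrower choosing k = 0 receives 1309.
Imitating at k* instead would pay 2063 at cost 235·k*, netting 2063 − 235·k*.
Indifference: 1309 = 2063 − 235·k*, so k* = (2063 − 1309) / 235 ≈ 3.2.
At k* the high-risk type's incentive constraint just binds; the low-risk type strictly prefers k* since its per-unit cost is lower.

3.2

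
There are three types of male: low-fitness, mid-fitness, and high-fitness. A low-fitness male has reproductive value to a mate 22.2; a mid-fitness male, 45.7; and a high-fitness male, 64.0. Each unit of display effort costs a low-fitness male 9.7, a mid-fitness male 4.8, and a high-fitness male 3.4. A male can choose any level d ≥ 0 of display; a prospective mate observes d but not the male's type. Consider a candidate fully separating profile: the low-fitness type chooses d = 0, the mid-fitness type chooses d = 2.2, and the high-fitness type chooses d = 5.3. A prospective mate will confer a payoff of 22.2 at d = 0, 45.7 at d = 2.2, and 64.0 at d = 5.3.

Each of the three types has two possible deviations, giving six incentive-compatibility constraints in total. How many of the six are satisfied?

High-fitness (own payoff 64.0 − 3.4×5.3 = 45.98): to d=0 gives 22.2 → no gain ✓; to d=2.2 gives 45.7 − 3.4×2.2 = 38.22 → no gain ✓.
Low-fitness (own payoff 22.2): to d=2.2 gives 45.7 − 9.7×2.2 = 24.36 → profitable ✗; to d=5.3 gives 64.0 − 9.7×5.3 = 12.59 → no gain ✓.
Mid-fitness (own payoff 45.7 − 4.8×2.2 = 35.14): to d=0 gives 22.2 → no gain ✓; to d=5.3 gives 64.0 − 4.8×5.3 = 38.56 → profitable ✗.
4 of the 6 constraints hold; not an equilibrium.

4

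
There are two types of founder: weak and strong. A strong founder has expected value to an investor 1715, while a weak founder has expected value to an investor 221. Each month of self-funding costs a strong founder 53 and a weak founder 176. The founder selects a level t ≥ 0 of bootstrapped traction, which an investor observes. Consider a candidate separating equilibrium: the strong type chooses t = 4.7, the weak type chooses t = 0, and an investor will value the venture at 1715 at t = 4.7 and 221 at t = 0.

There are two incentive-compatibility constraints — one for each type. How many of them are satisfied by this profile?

1

Strong type: signal → 1715 − 53 × 4.7 = 1465.9; deviate to 0 → 221. IC holds (1465.9 ≥ 221).
Weak type: stay at 0 → 221; mimic → 1715 − 176 × 4.7 = 887.8. IC fails (221 < 887.8).
1 of 2 constraints hold, so this profile is not an equilibrium.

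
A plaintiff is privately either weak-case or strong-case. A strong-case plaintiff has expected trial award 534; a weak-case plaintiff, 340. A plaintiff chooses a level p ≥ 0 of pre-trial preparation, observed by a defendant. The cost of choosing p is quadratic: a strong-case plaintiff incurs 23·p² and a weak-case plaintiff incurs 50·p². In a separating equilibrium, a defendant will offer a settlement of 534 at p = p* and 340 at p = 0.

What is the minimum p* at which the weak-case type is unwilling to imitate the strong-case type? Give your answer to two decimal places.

1.97

The weak-case type at p = 0 receives 340; imitating at p* yields 534 − 50·p*².
Indifference: 340 = 534 − 50·p*², so p*² = (534 − 340) / 50 = 3.88.
p* = √3.88 ≈ 1.97.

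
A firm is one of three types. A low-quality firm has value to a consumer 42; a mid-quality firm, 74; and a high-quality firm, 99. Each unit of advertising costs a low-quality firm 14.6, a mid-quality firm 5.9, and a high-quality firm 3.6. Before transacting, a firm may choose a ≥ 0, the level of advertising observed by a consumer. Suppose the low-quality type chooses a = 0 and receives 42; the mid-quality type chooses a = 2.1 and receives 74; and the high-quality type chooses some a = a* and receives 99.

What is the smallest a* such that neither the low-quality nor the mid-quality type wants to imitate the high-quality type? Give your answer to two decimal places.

6.34

Low-quality type (on-path payoff 42) won't mimic when 42 ≥ 99 − 14.6·a*, i.e. a* ≥ 3.90.
Mid-quality type (on-path payoff 74 − 5.9×2.1 = 61.61) won't mimic when 61.61 ≥ 99 − 5.9·a*, i.e. a* ≥ 6.34.
Both must hold, so a* = max(3.90, 6.34) = 6.34. The mid-quality type's constraint binds.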